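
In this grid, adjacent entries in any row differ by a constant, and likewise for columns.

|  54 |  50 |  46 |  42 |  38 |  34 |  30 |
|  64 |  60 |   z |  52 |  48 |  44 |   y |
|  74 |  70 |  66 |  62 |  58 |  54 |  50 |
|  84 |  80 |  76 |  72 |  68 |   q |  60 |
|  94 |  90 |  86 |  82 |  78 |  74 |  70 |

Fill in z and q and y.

Along each row the entries change by -4 per step; down each column they change by 10.
Row 2: from 64 at column 1, stepping by -4 to column 3 gives 56.
Row 4: from 84 at column 1, stepping by -4 to column 6 gives 64.
Row 2: from 64 at column 1, stepping by -4 to column 7 gives 40.

z = 56, q = 64, y = 40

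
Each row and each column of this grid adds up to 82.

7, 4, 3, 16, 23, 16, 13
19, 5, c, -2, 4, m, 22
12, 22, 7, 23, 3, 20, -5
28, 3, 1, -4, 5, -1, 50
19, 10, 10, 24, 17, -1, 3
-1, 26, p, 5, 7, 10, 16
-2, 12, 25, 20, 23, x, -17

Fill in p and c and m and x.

Row 7 has -2 + 12 + 25 + 20 + 23 − 17 = 61; the blank must be 82 − 61 = 21.
Column 6 has 16 + 20 − 1 − 1 + 10 + 21 = 65; the blank must be 82 − 65 = 17.
Row 2 has 19 + 5 − 2 + 4 + 17 + 22 = 65; the blank must be 82 − 65 = 17.
Row 6 has -1 + 26 + 5 + 7 + 10 + 16 = 63; the blank must be 82 − 63 = 19.

p = 19, c = 17, m = 17, x = 21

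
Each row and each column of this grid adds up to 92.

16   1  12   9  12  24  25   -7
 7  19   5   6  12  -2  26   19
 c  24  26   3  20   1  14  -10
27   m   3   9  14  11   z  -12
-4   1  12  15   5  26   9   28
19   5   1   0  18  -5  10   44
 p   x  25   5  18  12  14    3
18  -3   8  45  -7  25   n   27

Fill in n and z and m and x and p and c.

n = -21, z = 15, m = 25, x = 20, p = -5, c = 14

Row 3: 24 + 26 + 3 + 20 + 1 + 14 − 10 = 78, so its missing entry is 92 − 78 = 14.
Row 8: 18 − 3 + 8 + 45 − 7 + 25 + 27 = 113, so its missing entry is 92 − 113 = -21.
Column 7: 25 + 26 + 14 + 9 + 10 + 14 − 21 = 77, so its missing entry is 92 − 77 = 15.
Row 4: 27 + 3 + 9 + 14 + 11 + 15 − 12 = 67, so its missing entry is 92 − 67 = 25.
Column 2: 1 + 19 + 24 + 25 + 1 + 5 − 3 = 72, so its missing entry is 92 − 72 = 20.
Row 7: 20 + 25 + 5 + 18 + 12 + 14 + 3 = 97, so its missing entry is 92 − 97 = -5.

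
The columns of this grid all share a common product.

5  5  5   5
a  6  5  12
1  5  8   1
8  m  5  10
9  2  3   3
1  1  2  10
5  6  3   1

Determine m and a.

Columns 3 and 4 each multiply to 18000, so every column has product 18000.
Column 2: 5×6×5×2×1×6 = 1800, so the missing entry is 18000 ÷ 1800 = 10.
Column 1: 5×1×8×9×1×5 = 1800, so the missing entry is 18000 ÷ 1800 = 10.

m = 10, a = 10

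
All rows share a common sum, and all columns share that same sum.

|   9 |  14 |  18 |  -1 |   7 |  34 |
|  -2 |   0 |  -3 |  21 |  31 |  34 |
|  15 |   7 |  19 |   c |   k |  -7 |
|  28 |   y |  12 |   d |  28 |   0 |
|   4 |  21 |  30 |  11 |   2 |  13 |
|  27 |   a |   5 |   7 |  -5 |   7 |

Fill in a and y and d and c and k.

Rows 1 and 2 both sum to 81, so that's the common total.
Column 5: 7 + 31 + 28 + 2 − 5 = 63, so its missing entry is 81 − 63 = 18.
Row 6: 27 + 5 + 7 − 5 + 7 = 41, so its missing entry is 81 − 41 = 40.
Column 2: 14 + 0 + 7 + 21 + 40 = 82, so its missing entry is 81 − 82 = -1.
Row 3: 15 + 7 + 19 + 18 − 7 = 52, so its missing entry is 81 − 52 = 29.
Row 4: 28 − 1 + 12 + 28 + 0 = 67, so its missing entry is 81 − 67 = 14.

a = 40, y = -1, d = 14, c = 29, k = 18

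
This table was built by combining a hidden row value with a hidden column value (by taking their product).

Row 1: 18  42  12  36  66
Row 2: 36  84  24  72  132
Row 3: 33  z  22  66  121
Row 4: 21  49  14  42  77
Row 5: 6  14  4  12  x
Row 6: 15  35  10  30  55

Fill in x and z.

x = 22, z = 77

Each row is a constant multiple of every other row — this is a multiplication table with the headers hidden.
Row 5 is 6/18 = 1/3 times row 1, so its entry in column 5 is 66 × 1/3 = 22.
Row 3 is 33/18 = 11/6 times row 1, so its entry in column 2 is 42 × 11/6 = 77.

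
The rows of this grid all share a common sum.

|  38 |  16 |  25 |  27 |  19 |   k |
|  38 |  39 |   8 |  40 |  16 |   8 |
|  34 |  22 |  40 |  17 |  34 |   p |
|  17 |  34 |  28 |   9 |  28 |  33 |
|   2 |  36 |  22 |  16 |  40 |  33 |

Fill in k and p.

k = 24, p = 2

Rows 2 and 4 both add up to 149, so every row sums to 149.
Row 1: 38 + 16 + 25 + 27 + 19 = 125, so the missing entry is 149 − 125 = 24.
Row 3: 34 + 22 + 40 + 17 + 34 = 147, so the missing entry is 149 − 147 = 2.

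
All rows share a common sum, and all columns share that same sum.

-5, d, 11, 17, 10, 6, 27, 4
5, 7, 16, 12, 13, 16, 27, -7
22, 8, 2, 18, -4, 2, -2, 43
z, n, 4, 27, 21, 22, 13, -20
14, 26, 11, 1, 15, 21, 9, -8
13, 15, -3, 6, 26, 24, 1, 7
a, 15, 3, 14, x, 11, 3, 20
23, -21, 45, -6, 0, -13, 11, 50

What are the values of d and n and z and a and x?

d = 19, n = 20, z = 2, a = 15, x = 8

Rows 2 and 3 both sum to 89, so that's the common total.
Row 1 has -5 + 11 + 17 + 10 + 6 + 27 + 4 = 70; the blank must be 89 − 70 = 19.
Column 2 has 19 + 7 + 8 + 26 + 15 + 15 − 21 = 69; the blank must be 89 − 69 = 20.
Column 5 has 10 + 13 − 4 + 21 + 15 + 26 + 0 = 81; the blank must be 89 − 81 = 8.
Row 4 has 20 + 4 + 27 + 21 + 22 + 13 − 20 = 87; the blank must be 89 − 87 = 2.
Row 7 has 15 + 3 + 14 + 8 + 11 + 3 + 20 = 74; the blank must be 89 − 74 = 15.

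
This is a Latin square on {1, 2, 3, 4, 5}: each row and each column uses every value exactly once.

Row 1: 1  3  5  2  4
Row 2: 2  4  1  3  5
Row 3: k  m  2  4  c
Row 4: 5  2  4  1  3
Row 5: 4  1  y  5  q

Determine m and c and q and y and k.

At (row 3, col 2): column 2 already has {1, 2, 3, 4}, so the value is 5.
At (row 3, col 1): column 1 already has {1, 2, 4, 5}, so the value is 3.
Cell (3,5): row 3 already has {2, 3, 4, 5} → 1.
Cell (5,5): column 5 already has {1, 3, 4, 5} → 2.
At (row 5, col 3): row 5 already has {1, 2, 4, 5}, so the value is 3.

m = 5, c = 1, q = 2, y = 3, k = 3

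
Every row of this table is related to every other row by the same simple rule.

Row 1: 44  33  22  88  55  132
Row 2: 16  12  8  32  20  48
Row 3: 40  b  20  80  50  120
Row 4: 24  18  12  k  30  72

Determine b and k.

Each row is a constant multiple of every other row — this is a multiplication table with the headers hidden.
Row 3 is 50/55 = 10/11 times row 1, so its entry in column 2 is 33 × 10/11 = 30.
Row 4 is 30/55 = 6/11 times row 1, so its entry in column 4 is 88 × 6/11 = 48.

b = 30, k = 48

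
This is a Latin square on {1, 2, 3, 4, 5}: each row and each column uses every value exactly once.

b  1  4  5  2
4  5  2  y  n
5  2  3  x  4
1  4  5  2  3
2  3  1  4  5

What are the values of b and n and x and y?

b = 3, n = 1, x = 1, y = 3

Cell (3,4): row 3 already has {2, 3, 4, 5} → 1.
Cell (2,4): column 4 already has {1, 2, 4, 5} → 3.
For row 2, column 5: row 2 already has {2, 3, 4, 5}; that leaves 1.
For row 1, column 1: row 1 already has {1, 2, 4, 5}; that leaves 3.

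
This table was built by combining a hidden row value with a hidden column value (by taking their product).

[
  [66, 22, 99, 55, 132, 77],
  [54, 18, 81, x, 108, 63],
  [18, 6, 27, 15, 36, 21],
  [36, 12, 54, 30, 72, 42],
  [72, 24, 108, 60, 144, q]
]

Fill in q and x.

Each row is a constant multiple of every other row — this is a multiplication table with the headers hidden.
Row 5 is 108/99 = 12/11 times row 1, so its entry in column 6 is 77 × 12/11 = 84.
Row 2 is 81/99 = 9/11 times row 1, so its entry in column 4 is 55 × 9/11 = 45.

q = 84, x = 45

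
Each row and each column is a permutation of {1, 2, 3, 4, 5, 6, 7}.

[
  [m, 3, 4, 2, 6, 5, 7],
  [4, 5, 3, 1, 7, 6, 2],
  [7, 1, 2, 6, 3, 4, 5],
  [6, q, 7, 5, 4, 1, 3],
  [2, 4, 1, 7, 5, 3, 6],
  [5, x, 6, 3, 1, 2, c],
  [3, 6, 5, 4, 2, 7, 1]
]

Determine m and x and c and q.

m = 1, x = 7, c = 4, q = 2

Cell (4,2): row 4 already has {1, 3, 4, 5, 6, 7} → 2.
For row 6, column 2: column 2 already has {1, 2, 3, 4, 5, 6}; that leaves 7.
Cell (6,7): row 6 already has {1, 2, 3, 5, 6, 7} → 4.
Cell (1,1): row 1 already has {2, 3, 4, 5, 6, 7} → 1.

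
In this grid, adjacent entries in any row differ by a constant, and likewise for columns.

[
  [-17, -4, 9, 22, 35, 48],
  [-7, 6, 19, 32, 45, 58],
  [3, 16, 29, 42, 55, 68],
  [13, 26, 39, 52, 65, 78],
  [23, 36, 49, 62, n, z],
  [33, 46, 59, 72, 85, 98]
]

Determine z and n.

Along each row the entries change by 13 per step; down each column they change by 10.
Row 5: from 23 at column 1, stepping by 13 to column 6 gives 88.
Row 5: from 23 at column 1, stepping by 13 to column 5 gives 75.

z = 88, n = 75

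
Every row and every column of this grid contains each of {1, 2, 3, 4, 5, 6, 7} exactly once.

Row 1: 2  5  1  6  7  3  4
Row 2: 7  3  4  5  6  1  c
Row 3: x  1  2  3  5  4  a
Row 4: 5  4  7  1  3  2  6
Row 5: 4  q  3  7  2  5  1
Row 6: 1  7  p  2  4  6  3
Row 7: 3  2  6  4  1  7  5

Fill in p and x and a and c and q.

At (row 3, col 1): column 1 already has {1, 2, 3, 4, 5, 7}, so the value is 6.
For row 3, column 7: row 3 already has {1, 2, 3, 4, 5, 6}; that leaves 7.
Cell (2,7): row 2 already has {1, 3, 4, 5, 6, 7} → 2.
Cell (5,2): row 5 already has {1, 2, 3, 4, 5, 7} → 6.
At (row 6, col 3): row 6 already has {1, 2, 3, 4, 6, 7}, so the value is 5.

p = 5, x = 6, a = 7, c = 2, q = 6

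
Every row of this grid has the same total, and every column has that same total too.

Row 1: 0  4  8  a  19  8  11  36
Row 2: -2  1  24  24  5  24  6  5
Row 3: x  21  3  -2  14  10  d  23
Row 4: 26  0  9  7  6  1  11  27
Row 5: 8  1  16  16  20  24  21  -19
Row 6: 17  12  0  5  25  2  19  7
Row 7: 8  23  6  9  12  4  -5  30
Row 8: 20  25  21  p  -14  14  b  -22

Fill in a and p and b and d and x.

Rows 2 and 4 both sum to 87, so that's the common total.
Row 1 has 0 + 4 + 8 + 19 + 8 + 11 + 36 = 86; the blank must be 87 − 86 = 1.
Column 1 has 0 − 2 + 26 + 8 + 17 + 8 + 20 = 77; the blank must be 87 − 77 = 10.
Column 4 has 1 + 24 − 2 + 7 + 16 + 5 + 9 = 60; the blank must be 87 − 60 = 27.
Row 8 has 20 + 25 + 21 + 27 − 14 + 14 − 22 = 71; the blank must be 87 − 71 = 16.
Row 3 has 10 + 21 + 3 − 2 + 14 + 10 + 23 = 79; the blank must be 87 − 79 = 8.

a = 1, p = 27, b = 16, d = 8, x = 10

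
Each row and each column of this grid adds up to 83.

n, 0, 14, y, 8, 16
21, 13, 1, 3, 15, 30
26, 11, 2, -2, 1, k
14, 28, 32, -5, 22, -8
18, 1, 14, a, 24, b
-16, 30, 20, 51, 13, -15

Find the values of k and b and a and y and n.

k = 45, b = 15, a = 11, y = 25, n = 20

The known cells in column 1 total 63, leaving 83 − 63 = 20 for the blank.
The known cells in row 1 total 58, leaving 83 − 58 = 25 for the blank.
The known cells in column 4 total 72, leaving 83 − 72 = 11 for the blank.
The known cells in row 5 total 68, leaving 83 − 68 = 15 for the blank.
The known cells in row 3 total 38, leaving 83 − 38 = 45 for the blank.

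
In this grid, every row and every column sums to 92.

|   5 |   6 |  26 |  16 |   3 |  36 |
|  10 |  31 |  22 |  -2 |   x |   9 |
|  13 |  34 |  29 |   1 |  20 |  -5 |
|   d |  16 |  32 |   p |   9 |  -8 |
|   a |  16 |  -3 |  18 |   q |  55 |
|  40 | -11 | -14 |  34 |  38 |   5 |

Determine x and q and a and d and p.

x = 22, q = 0, a = 6, d = 18, p = 25

The known cells in row 2 total 70, leaving 92 − 70 = 22 for the blank.
The known cells in column 5 total 92, leaving 92 − 92 = 0 for the blank.
The known cells in row 5 total 86, leaving 92 − 86 = 6 for the blank.
The known cells in column 1 total 74, leaving 92 − 74 = 18 for the blank.
The known cells in row 4 total 67, leaving 92 − 67 = 25 for the blank.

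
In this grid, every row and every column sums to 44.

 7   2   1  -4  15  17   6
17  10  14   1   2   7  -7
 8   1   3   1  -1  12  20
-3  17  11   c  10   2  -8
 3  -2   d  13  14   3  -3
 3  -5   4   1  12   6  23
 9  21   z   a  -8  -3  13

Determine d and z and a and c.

d = 16, z = -5, a = 17, c = 15

Row 4 has -3 + 17 + 11 + 10 + 2 − 8 = 29; the blank must be 44 − 29 = 15.
Column 4 has -4 + 1 + 1 + 15 + 13 + 1 = 27; the blank must be 44 − 27 = 17.
Row 7 has 9 + 21 + 17 − 8 − 3 + 13 = 49; the blank must be 44 − 49 = -5.
Row 5 has 3 − 2 + 13 + 14 + 3 − 3 = 28; the blank must be 44 − 28 = 16.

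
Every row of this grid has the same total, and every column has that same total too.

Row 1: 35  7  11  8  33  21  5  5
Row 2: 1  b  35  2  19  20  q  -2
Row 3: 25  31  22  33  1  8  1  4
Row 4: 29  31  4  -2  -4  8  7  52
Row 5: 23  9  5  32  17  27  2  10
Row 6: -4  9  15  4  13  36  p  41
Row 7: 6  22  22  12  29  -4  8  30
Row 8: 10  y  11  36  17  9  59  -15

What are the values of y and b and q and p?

Rows 1 and 3 both sum to 125, so that's the common total.
Row 8: 10 + 11 + 36 + 17 + 9 + 59 − 15 = 127, so its missing entry is 125 − 127 = -2.
Column 2: 7 + 31 + 31 + 9 + 9 + 22 − 2 = 107, so its missing entry is 125 − 107 = 18.
Row 2: 1 + 18 + 35 + 2 + 19 + 20 − 2 = 93, so its missing entry is 125 − 93 = 32.
Row 6: -4 + 9 + 15 + 4 + 13 + 36 + 41 = 114, so its missing entry is 125 − 114 = 11.

y = -2, b = 18, q = 32, p = 11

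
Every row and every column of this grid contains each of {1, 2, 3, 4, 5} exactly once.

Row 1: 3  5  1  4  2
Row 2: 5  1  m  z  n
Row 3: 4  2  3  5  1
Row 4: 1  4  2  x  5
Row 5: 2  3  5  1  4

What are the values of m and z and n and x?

For row 2, column 3: column 3 already has {1, 2, 3, 5}; that leaves 4.
For row 4, column 4: row 4 already has {1, 2, 4, 5}; that leaves 3.
Cell (2,4): column 4 already has {1, 3, 4, 5} → 2.
At (row 2, col 5): row 2 already has {1, 2, 4, 5}, so the value is 3.

m = 4, z = 2, n = 3, x = 3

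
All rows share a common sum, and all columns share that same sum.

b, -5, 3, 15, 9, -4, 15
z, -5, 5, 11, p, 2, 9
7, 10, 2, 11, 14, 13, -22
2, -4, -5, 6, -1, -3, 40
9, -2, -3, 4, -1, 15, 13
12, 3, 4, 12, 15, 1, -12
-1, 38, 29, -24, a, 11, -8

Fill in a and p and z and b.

a = -10, p = 9, z = 4, b = 2

Rows 3 and 4 both sum to 35, so that's the common total.
Row 7 has -1 + 38 + 29 − 24 + 11 − 8 = 45; the blank must be 35 − 45 = -10.
Column 5 has 9 + 14 − 1 − 1 + 15 − 10 = 26; the blank must be 35 − 26 = 9.
Row 2 has -5 + 5 + 11 + 9 + 2 + 9 = 31; the blank must be 35 − 31 = 4.
Row 1 has -5 + 3 + 15 + 9 − 4 + 15 = 33; the blank must be 35 − 33 = 2.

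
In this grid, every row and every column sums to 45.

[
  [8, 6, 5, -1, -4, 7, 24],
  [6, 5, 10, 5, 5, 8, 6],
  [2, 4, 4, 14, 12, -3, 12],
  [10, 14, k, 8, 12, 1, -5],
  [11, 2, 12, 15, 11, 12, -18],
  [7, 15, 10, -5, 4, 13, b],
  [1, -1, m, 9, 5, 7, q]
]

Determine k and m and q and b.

Row 4 has 10 + 14 + 8 + 12 + 1 − 5 = 40; the blank must be 45 − 40 = 5.
Column 3 has 5 + 10 + 4 + 5 + 12 + 10 = 46; the blank must be 45 − 46 = -1.
Row 7 has 1 − 1 − 1 + 9 + 5 + 7 = 20; the blank must be 45 − 20 = 25.
Row 6 has 7 + 15 + 10 − 5 + 4 + 13 = 44; the blank must be 45 − 44 = 1.

k = 5, m = -1, q = 25, b = 1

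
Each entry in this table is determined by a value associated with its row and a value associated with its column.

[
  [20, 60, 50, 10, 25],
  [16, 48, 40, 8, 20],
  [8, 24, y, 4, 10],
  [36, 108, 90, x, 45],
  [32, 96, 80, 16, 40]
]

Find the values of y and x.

Each row is a constant multiple of every other row — this is a multiplication table with the headers hidden.
Row 3 is 24/60 = 2/5 times row 1, so its entry in column 3 is 50 × 2/5 = 20.
Row 4 is 108/60 = 9/5 times row 1, so its entry in column 4 is 10 × 9/5 = 18.

y = 20, x = 18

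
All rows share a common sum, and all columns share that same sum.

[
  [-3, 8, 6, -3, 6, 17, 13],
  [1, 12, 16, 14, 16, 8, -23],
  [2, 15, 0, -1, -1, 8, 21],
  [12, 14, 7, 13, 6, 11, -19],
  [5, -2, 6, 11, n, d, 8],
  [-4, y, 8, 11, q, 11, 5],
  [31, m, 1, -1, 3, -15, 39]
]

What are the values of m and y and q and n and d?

m = -14, y = 11, q = 2, n = 12, d = 4

Rows 1 and 2 both sum to 44, so that's the common total.
Row 7: 31 + 1 − 1 + 3 − 15 + 39 = 58, so its missing entry is 44 − 58 = -14.
Column 2: 8 + 12 + 15 + 14 − 2 − 14 = 33, so its missing entry is 44 − 33 = 11.
Row 6: -4 + 11 + 8 + 11 + 11 + 5 = 42, so its missing entry is 44 − 42 = 2.
Column 5: 6 + 16 − 1 + 6 + 2 + 3 = 32, so its missing entry is 44 − 32 = 12.
Row 5: 5 − 2 + 6 + 11 + 12 + 8 = 40, so its missing entry is 44 − 40 = 4.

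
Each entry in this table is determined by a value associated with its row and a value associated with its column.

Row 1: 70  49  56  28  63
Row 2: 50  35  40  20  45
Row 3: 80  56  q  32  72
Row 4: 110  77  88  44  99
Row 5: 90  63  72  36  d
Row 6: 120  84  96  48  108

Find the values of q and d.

Each row is a constant multiple of every other row — this is a multiplication table with the headers hidden.
Row 3 is 32/28 = 8/7 times row 1, so its entry in column 3 is 56 × 8/7 = 64.
Row 5 is 36/28 = 9/7 times row 1, so its entry in column 5 is 63 × 9/7 = 81.

q = 64, d = 81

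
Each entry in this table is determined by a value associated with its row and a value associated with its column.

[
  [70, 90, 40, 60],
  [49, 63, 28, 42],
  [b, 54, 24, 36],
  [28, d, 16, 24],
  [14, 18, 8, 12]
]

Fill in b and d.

b = 42, d = 36

Each row is a constant multiple of every other row — this is a multiplication table with the headers hidden.
Row 3 is 36/60 = 3/5 times row 1, so its entry in column 1 is 70 × 3/5 = 42.
Row 4 is 24/60 = 2/5 times row 1, so its entry in column 2 is 90 × 2/5 = 36.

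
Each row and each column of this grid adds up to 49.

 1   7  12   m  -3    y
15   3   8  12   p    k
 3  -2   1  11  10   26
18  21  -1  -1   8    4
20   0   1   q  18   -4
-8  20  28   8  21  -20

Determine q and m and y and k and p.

q = 14, m = 5, y = 27, k = 16, p = -5

Row 5: 20 + 0 + 1 + 18 − 4 = 35, so its missing entry is 49 − 35 = 14.
Column 4: 12 + 11 − 1 + 14 + 8 = 44, so its missing entry is 49 − 44 = 5.
Column 5: -3 + 10 + 8 + 18 + 21 = 54, so its missing entry is 49 − 54 = -5.
Row 2: 15 + 3 + 8 + 12 − 5 = 33, so its missing entry is 49 − 33 = 16.
Row 1: 1 + 7 + 12 + 5 − 3 = 22, so its missing entry is 49 − 22 = 27.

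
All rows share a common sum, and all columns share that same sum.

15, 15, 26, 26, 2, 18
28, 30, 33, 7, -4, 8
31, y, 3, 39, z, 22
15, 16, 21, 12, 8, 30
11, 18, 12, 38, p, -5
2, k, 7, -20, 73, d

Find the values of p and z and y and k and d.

Rows 1 and 2 both sum to 102, so that's the common total.
Row 5 has 11 + 18 + 12 + 38 − 5 = 74; the blank must be 102 − 74 = 28.
Column 5 has 2 − 4 + 8 + 28 + 73 = 107; the blank must be 102 − 107 = -5.
Column 6 has 18 + 8 + 22 + 30 − 5 = 73; the blank must be 102 − 73 = 29.
Row 3 has 31 + 3 + 39 − 5 + 22 = 90; the blank must be 102 − 90 = 12.
Row 6 has 2 + 7 − 20 + 73 + 29 = 91; the blank must be 102 − 91 = 11.

p = 28, z = -5, y = 12, k = 11, d = 29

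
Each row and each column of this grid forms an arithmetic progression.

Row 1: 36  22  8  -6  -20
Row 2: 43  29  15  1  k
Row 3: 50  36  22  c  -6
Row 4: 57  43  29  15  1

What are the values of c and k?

Along each row the entries change by -14 per step; down each column they change by 7.
Row 3: from 50 at column 1, stepping by -14 to column 4 gives 8.
Row 2: from 43 at column 1, stepping by -14 to column 5 gives -13.

c = 8, k = -13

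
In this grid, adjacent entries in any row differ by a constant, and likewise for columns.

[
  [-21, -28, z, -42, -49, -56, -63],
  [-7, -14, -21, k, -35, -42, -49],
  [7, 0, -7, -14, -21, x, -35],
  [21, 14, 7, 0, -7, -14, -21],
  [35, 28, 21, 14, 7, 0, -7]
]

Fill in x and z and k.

Along each row the entries change by -7 per step; down each column they change by 14.
Row 3: from 7 at column 1, stepping by -7 to column 6 gives -28.
Row 1: from -21 at column 1, stepping by -7 to column 3 gives -35.
Row 2: from -7 at column 1, stepping by -7 to column 4 gives -28.

x = -28, z = -35, k = -28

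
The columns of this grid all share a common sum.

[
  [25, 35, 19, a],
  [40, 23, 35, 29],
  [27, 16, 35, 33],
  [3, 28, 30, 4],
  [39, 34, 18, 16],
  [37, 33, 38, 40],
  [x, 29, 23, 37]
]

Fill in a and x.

a = 39, x = 27

Column 2 sums to 198 and so does column 3; that's the common total.
In column 4 the known cells total 159, leaving 198 − 159 = 39.
In column 1 the known cells total 171, leaving 198 − 171 = 27.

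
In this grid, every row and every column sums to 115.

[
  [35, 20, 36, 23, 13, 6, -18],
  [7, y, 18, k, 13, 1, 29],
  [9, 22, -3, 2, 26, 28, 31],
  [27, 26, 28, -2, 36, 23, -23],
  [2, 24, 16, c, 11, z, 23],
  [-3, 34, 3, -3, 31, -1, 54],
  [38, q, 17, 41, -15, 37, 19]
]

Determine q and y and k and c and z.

Row 7: 38 + 17 + 41 − 15 + 37 + 19 = 137, so its missing entry is 115 − 137 = -22.
Column 2: 20 + 22 + 26 + 24 + 34 − 22 = 104, so its missing entry is 115 − 104 = 11.
Column 6: 6 + 1 + 28 + 23 − 1 + 37 = 94, so its missing entry is 115 − 94 = 21.
Row 5: 2 + 24 + 16 + 11 + 21 + 23 = 97, so its missing entry is 115 − 97 = 18.
Row 2: 7 + 11 + 18 + 13 + 1 + 29 = 79, so its missing entry is 115 − 79 = 36.

q = -22, y = 11, k = 36, c = 18, z = 21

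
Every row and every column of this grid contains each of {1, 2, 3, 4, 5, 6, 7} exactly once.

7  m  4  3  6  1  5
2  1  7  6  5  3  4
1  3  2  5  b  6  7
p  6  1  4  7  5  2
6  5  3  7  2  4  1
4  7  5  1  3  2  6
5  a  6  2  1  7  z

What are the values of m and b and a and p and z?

m = 2, b = 4, a = 4, p = 3, z = 3

At (row 1, col 2): row 1 already has {1, 3, 4, 5, 6, 7}, so the value is 2.
For row 3, column 5: row 3 already has {1, 2, 3, 5, 6, 7}; that leaves 4.
For row 7, column 2: column 2 already has {1, 2, 3, 5, 6, 7}; that leaves 4.
At (row 4, col 1): row 4 already has {1, 2, 4, 5, 6, 7}, so the value is 3.
At (row 7, col 7): row 7 already has {1, 2, 4, 5, 6, 7}, so the value is 3.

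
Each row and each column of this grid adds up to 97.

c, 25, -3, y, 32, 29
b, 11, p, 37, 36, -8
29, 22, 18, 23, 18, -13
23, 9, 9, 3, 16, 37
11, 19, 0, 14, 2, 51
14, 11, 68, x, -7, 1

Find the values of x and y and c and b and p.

x = 10, y = 10, c = 4, b = 16, p = 5

Column 3: -3 + 18 + 9 + 0 + 68 = 92, so its missing entry is 97 − 92 = 5.
Row 2: 11 + 5 + 37 + 36 − 8 = 81, so its missing entry is 97 − 81 = 16.
Column 1: 16 + 29 + 23 + 11 + 14 = 93, so its missing entry is 97 − 93 = 4.
Row 1: 4 + 25 − 3 + 32 + 29 = 87, so its missing entry is 97 − 87 = 10.
Row 6: 14 + 11 + 68 − 7 + 1 = 87, so its missing entry is 97 − 87 = 10.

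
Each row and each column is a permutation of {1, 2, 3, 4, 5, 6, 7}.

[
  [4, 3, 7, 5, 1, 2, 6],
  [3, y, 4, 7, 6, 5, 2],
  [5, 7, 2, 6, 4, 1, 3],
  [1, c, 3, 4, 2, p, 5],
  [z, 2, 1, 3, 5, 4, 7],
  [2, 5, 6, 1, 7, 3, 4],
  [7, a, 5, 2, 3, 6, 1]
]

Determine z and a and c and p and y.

For row 5, column 1: row 5 already has {1, 2, 3, 4, 5, 7}; that leaves 6.
Cell (7,2): row 7 already has {1, 2, 3, 5, 6, 7} → 4.
At (row 2, col 2): row 2 already has {2, 3, 4, 5, 6, 7}, so the value is 1.
At (row 4, col 2): column 2 already has {1, 2, 3, 4, 5, 7}, so the value is 6.
Cell (4,6): row 4 already has {1, 2, 3, 4, 5, 6} → 7.

z = 6, a = 4, c = 6, p = 7, y = 1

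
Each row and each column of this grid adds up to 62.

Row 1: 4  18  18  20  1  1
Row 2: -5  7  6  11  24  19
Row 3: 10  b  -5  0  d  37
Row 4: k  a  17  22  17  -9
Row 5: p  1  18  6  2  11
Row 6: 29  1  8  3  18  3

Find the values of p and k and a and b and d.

Column 5: 1 + 24 + 17 + 2 + 18 = 62, so its missing entry is 62 − 62 = 0.
Row 5: 1 + 18 + 6 + 2 + 11 = 38, so its missing entry is 62 − 38 = 24.
Row 3: 10 − 5 + 0 + 0 + 37 = 42, so its missing entry is 62 − 42 = 20.
Column 2: 18 + 7 + 20 + 1 + 1 = 47, so its missing entry is 62 − 47 = 15.
Row 4: 15 + 17 + 22 + 17 − 9 = 62, so its missing entry is 62 − 62 = 0.

p = 24, k = 0, a = 15, b = 20, d = 0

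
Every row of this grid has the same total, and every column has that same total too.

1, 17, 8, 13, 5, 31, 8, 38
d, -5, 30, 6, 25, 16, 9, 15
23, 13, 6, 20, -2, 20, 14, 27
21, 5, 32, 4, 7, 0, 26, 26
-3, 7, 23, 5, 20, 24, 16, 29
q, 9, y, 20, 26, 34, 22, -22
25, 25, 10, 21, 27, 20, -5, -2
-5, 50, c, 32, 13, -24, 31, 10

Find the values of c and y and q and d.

c = 14, y = -2, q = 34, d = 25

Rows 1 and 3 both sum to 121, so that's the common total.
The known cells in row 2 total 96, leaving 121 − 96 = 25 for the blank.
The known cells in column 1 total 87, leaving 121 − 87 = 34 for the blank.
The known cells in row 8 total 107, leaving 121 − 107 = 14 for the blank.
The known cells in row 6 total 123, leaving 121 − 123 = -2 for the blank.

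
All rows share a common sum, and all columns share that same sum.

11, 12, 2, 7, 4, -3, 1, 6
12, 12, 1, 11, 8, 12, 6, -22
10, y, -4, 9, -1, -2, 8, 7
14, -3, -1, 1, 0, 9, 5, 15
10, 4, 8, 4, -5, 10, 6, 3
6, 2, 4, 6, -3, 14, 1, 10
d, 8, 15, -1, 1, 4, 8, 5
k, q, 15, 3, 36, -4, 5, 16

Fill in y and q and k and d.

Rows 1 and 2 both sum to 40, so that's the common total.
The known cells in row 3 total 27, leaving 40 − 27 = 13 for the blank.
The known cells in column 2 total 48, leaving 40 − 48 = -8 for the blank.
The known cells in row 8 total 63, leaving 40 − 63 = -23 for the blank.
The known cells in row 7 total 40, leaving 40 − 40 = 0 for the blank.

y = 13, q = -8, k = -23, d = 0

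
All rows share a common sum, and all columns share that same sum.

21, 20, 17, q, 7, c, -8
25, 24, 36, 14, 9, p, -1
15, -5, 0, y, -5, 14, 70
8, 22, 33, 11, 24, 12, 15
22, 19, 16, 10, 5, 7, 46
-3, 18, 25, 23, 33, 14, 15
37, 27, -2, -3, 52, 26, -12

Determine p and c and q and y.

Rows 4 and 5 both sum to 125, so that's the common total.
Row 3 has 15 − 5 + 0 − 5 + 14 + 70 = 89; the blank must be 125 − 89 = 36.
Column 4 has 14 + 36 + 11 + 10 + 23 − 3 = 91; the blank must be 125 − 91 = 34.
Row 1 has 21 + 20 + 17 + 34 + 7 − 8 = 91; the blank must be 125 − 91 = 34.
Row 2 has 25 + 24 + 36 + 14 + 9 − 1 = 107; the blank must be 125 − 107 = 18.

p = 18, c = 34, q = 34, y = 36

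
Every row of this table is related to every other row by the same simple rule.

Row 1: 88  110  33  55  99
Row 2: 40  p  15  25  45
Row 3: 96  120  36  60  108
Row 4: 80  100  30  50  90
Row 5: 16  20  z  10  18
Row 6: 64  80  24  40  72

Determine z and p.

z = 6, p = 50

Each row is a constant multiple of every other row — this is a multiplication table with the headers hidden.
Row 5 is 18/99 = 2/11 times row 1, so its entry in column 3 is 33 × 2/11 = 6.
Row 2 is 45/99 = 5/11 times row 1, so its entry in column 2 is 110 × 5/11 = 50.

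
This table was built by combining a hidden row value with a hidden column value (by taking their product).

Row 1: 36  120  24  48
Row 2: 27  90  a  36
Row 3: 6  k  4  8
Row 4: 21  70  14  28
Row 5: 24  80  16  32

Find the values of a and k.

a = 18, k = 20

Each row is a constant multiple of every other row — this is a multiplication table with the headers hidden.
Row 2 is 36/48 = 3/4 times row 1, so its entry in column 3 is 24 × 3/4 = 18.
Row 3 is 8/48 = 1/6 times row 1, so its entry in column 2 is 120 × 1/6 = 20.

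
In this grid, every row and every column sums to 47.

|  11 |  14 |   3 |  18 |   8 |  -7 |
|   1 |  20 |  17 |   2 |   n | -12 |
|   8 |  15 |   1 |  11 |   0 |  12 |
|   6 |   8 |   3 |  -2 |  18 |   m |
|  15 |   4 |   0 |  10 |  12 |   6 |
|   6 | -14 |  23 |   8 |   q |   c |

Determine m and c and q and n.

m = 14, c = 34, q = -10, n = 19

Row 2 has 1 + 20 + 17 + 2 − 12 = 28; the blank must be 47 − 28 = 19.
Column 5 has 8 + 19 + 0 + 18 + 12 = 57; the blank must be 47 − 57 = -10.
Row 6 has 6 − 14 + 23 + 8 − 10 = 13; the blank must be 47 − 13 = 34.
Row 4 has 6 + 8 + 3 − 2 + 18 = 33; the blank must be 47 − 33 = 14.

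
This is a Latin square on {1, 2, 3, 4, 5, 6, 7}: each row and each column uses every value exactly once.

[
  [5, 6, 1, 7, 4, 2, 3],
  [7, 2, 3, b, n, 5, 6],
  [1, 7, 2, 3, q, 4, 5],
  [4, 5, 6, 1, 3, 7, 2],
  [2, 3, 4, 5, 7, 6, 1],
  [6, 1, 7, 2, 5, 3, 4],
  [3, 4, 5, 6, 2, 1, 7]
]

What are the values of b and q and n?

b = 4, q = 6, n = 1

For row 3, column 5: row 3 already has {1, 2, 3, 4, 5, 7}; that leaves 6.
At (row 2, col 4): column 4 already has {1, 2, 3, 5, 6, 7}, so the value is 4.
At (row 2, col 5): row 2 already has {2, 3, 4, 5, 6, 7}, so the value is 1.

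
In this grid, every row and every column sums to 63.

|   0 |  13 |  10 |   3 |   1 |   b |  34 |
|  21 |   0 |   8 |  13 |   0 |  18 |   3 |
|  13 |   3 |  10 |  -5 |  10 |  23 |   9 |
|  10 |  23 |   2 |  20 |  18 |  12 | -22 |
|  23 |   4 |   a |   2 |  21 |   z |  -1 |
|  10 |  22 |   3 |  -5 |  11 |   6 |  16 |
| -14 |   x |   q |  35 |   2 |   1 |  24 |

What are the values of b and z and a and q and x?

b = 2, z = 1, a = 13, q = 17, x = -2

Column 2 has 13 + 0 + 3 + 23 + 4 + 22 = 65; the blank must be 63 − 65 = -2.
Row 7 has -14 − 2 + 35 + 2 + 1 + 24 = 46; the blank must be 63 − 46 = 17.
Column 3 has 10 + 8 + 10 + 2 + 3 + 17 = 50; the blank must be 63 − 50 = 13.
Row 5 has 23 + 4 + 13 + 2 + 21 − 1 = 62; the blank must be 63 − 62 = 1.
Row 1 has 0 + 13 + 10 + 3 + 1 + 34 = 61; the blank must be 63 − 61 = 2.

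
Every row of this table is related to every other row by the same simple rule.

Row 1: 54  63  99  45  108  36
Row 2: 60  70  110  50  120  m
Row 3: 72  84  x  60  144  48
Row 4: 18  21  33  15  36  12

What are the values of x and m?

Each row is a constant multiple of every other row — this is a multiplication table with the headers hidden.
Row 3 is 60/45 = 4/3 times row 1, so its entry in column 3 is 99 × 4/3 = 132.
Row 2 is 50/45 = 10/9 times row 1, so its entry in column 6 is 36 × 10/9 = 40.

x = 132, m = 40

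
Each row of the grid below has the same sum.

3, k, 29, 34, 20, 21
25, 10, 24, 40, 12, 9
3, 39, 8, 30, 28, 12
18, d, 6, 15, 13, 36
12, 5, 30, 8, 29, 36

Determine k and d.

k = 13, d = 32

Rows 3 and 5 both add up to 120, so every row sums to 120.
Row 1: 3 + 29 + 34 + 20 + 21 = 107, so the missing entry is 120 − 107 = 13.
Row 4: 18 + 6 + 15 + 13 + 36 = 88, so the missing entry is 120 − 88 = 32.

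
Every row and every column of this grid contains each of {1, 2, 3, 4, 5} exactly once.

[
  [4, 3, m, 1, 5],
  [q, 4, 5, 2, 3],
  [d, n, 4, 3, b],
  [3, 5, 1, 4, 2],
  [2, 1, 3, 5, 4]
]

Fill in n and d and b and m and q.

Cell (3,5): column 5 already has {2, 3, 4, 5} → 1.
For row 3, column 2: column 2 already has {1, 3, 4, 5}; that leaves 2.
Cell (3,1): row 3 already has {1, 2, 3, 4} → 5.
At (row 1, col 3): row 1 already has {1, 3, 4, 5}, so the value is 2.
At (row 2, col 1): row 2 already has {2, 3, 4, 5}, so the value is 1.

n = 2, d = 5, b = 1, m = 2, q = 1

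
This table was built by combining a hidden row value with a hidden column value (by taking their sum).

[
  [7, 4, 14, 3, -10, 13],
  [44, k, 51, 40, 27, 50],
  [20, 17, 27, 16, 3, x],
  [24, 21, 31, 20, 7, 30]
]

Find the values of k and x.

k = 41, x = 26

The difference between any two rows is the same in every column — this is an addition table with the headers hidden.
Row 2 minus row 1 is 27 − (-10) = 37, so its entry in column 2 is 4 + 37 = 41.
Row 3 minus row 1 is 3 − (-10) = 13, so its entry in column 6 is 13 + 13 = 26.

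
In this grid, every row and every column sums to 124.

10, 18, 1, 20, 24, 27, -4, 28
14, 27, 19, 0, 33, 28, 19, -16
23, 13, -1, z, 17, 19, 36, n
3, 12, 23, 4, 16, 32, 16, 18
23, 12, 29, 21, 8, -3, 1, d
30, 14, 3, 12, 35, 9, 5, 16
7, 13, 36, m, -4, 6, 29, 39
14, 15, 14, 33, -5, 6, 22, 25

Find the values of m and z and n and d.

m = -2, z = 36, n = -19, d = 33

Row 7: 7 + 13 + 36 − 4 + 6 + 29 + 39 = 126, so its missing entry is 124 − 126 = -2.
Column 4: 20 + 0 + 4 + 21 + 12 − 2 + 33 = 88, so its missing entry is 124 − 88 = 36.
Row 5: 23 + 12 + 29 + 21 + 8 − 3 + 1 = 91, so its missing entry is 124 − 91 = 33.
Row 3: 23 + 13 − 1 + 36 + 17 + 19 + 36 = 143, so its missing entry is 124 − 143 = -19.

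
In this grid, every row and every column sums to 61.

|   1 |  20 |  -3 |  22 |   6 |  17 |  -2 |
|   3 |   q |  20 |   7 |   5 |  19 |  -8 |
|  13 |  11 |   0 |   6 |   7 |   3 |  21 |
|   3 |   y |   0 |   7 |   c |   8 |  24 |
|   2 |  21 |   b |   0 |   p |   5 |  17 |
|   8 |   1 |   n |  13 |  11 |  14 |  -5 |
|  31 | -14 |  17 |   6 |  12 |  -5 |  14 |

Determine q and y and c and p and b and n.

q = 15, y = 7, c = 12, p = 8, b = 8, n = 19

The known cells in row 2 total 46, leaving 61 − 46 = 15 for the blank.
The known cells in column 2 total 54, leaving 61 − 54 = 7 for the blank.
The known cells in row 4 total 49, leaving 61 − 49 = 12 for the blank.
The known cells in column 5 total 53, leaving 61 − 53 = 8 for the blank.
The known cells in row 5 total 53, leaving 61 − 53 = 8 for the blank.
The known cells in row 6 total 42, leaving 61 − 42 = 19 for the blank.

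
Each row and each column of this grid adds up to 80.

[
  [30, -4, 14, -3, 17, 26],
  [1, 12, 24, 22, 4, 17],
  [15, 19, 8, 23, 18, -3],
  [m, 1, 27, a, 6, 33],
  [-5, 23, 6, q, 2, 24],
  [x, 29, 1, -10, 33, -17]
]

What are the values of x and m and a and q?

The known cells in row 5 total 50, leaving 80 − 50 = 30 for the blank.
The known cells in column 4 total 62, leaving 80 − 62 = 18 for the blank.
The known cells in row 6 total 36, leaving 80 − 36 = 44 for the blank.
The known cells in row 4 total 85, leaving 80 − 85 = -5 for the blank.

x = 44, m = -5, a = 18, q = 30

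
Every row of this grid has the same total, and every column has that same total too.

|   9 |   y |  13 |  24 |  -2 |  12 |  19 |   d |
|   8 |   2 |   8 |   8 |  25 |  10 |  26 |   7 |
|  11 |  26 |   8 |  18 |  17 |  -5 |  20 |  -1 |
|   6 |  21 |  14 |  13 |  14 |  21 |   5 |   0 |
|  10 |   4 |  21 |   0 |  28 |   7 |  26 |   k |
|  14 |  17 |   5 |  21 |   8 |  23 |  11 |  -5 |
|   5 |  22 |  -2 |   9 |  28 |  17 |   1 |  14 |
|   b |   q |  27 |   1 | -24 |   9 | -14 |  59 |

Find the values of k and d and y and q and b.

k = -2, d = 22, y = -3, q = 5, b = 31

Rows 2 and 3 both sum to 94, so that's the common total.
Column 1: 9 + 8 + 11 + 6 + 10 + 14 + 5 = 63, so its missing entry is 94 − 63 = 31.
Row 8: 31 + 27 + 1 − 24 + 9 − 14 + 59 = 89, so its missing entry is 94 − 89 = 5.
Column 2: 2 + 26 + 21 + 4 + 17 + 22 + 5 = 97, so its missing entry is 94 − 97 = -3.
Row 1: 9 − 3 + 13 + 24 − 2 + 12 + 19 = 72, so its missing entry is 94 − 72 = 22.
Row 5: 10 + 4 + 21 + 0 + 28 + 7 + 26 = 96, so its missing entry is 94 − 96 = -2.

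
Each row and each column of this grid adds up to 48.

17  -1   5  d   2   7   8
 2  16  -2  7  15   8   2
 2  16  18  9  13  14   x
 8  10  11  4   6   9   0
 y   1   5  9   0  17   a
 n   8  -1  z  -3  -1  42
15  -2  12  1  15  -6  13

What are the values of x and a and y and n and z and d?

x = -24, a = 7, y = 9, n = -5, z = 8, d = 10

Row 1 has 17 − 1 + 5 + 2 + 7 + 8 = 38; the blank must be 48 − 38 = 10.
Row 3 has 2 + 16 + 18 + 9 + 13 + 14 = 72; the blank must be 48 − 72 = -24.
Column 7 has 8 + 2 − 24 + 0 + 42 + 13 = 41; the blank must be 48 − 41 = 7.
Row 5 has 1 + 5 + 9 + 0 + 17 + 7 = 39; the blank must be 48 − 39 = 9.
Column 1 has 17 + 2 + 2 + 8 + 9 + 15 = 53; the blank must be 48 − 53 = -5.
Row 6 has -5 + 8 − 1 − 3 − 1 + 42 = 40; the blank must be 48 − 40 = 8.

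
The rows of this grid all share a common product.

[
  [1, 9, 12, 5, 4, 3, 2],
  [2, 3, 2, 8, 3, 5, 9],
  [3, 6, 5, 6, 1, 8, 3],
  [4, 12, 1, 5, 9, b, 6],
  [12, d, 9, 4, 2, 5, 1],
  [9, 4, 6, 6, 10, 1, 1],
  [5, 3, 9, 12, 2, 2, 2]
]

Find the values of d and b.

d = 3, b = 1

Rows 2 and 7 each multiply to 12960, so every row has product 12960.
Row 5: 12×9×4×2×5×1 = 4320, so the missing entry is 12960 ÷ 4320 = 3.
Row 4: 4×12×1×5×9×6 = 12960, so the missing entry is 12960 ÷ 12960 = 1.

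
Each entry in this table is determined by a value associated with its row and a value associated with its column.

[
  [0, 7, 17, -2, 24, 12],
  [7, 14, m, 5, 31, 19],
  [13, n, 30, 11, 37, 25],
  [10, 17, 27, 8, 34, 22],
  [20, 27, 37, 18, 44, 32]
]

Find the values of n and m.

The difference between any two rows is the same in every column — this is an addition table with the headers hidden.
Row 3 minus row 1 is 13 − 0 = 13, so its entry in column 2 is 7 + 13 = 20.
Row 2 minus row 1 is 7 − 0 = 7, so its entry in column 3 is 17 + 7 = 24.

n = 20, m = 24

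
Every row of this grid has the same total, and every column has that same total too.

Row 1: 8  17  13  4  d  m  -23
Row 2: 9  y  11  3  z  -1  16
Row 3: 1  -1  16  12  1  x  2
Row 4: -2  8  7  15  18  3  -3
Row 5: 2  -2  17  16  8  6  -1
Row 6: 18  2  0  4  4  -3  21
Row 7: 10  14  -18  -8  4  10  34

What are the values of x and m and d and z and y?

Rows 4 and 5 both sum to 46, so that's the common total.
Column 2 has 17 − 1 + 8 − 2 + 2 + 14 = 38; the blank must be 46 − 38 = 8.
Row 2 has 9 + 8 + 11 + 3 − 1 + 16 = 46; the blank must be 46 − 46 = 0.
Column 5 has 0 + 1 + 18 + 8 + 4 + 4 = 35; the blank must be 46 − 35 = 11.
Row 1 has 8 + 17 + 13 + 4 + 11 − 23 = 30; the blank must be 46 − 30 = 16.
Row 3 has 1 − 1 + 16 + 12 + 1 + 2 = 31; the blank must be 46 − 31 = 15.

x = 15, m = 16, d = 11, z = 0, y = 8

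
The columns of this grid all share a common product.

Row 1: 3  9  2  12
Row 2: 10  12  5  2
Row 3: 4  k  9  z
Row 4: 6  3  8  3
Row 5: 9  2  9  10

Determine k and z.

k = 10, z = 9

Columns 1 and 3 each multiply to 6480, so every column has product 6480.
Column 2: 9×12×3×2 = 648, so the missing entry is 6480 ÷ 648 = 10.
Column 4: 12×2×3×10 = 720, so the missing entry is 6480 ÷ 720 = 9.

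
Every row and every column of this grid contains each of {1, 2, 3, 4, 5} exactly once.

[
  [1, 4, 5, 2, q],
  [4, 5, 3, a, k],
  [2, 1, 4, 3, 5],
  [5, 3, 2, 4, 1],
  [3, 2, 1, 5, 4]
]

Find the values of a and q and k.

Cell (2,4): column 4 already has {2, 3, 4, 5} → 1.
At (row 1, col 5): row 1 already has {1, 2, 4, 5}, so the value is 3.
Cell (2,5): row 2 already has {1, 3, 4, 5} → 2.

a = 1, q = 3, k = 2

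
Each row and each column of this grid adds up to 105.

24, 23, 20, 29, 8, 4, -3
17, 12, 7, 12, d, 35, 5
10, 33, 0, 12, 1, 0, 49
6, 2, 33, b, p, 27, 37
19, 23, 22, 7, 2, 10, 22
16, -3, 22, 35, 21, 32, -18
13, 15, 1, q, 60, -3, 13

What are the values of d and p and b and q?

d = 17, p = -4, b = 4, q = 6

Row 2 has 17 + 12 + 7 + 12 + 35 + 5 = 88; the blank must be 105 − 88 = 17.
Column 5 has 8 + 17 + 1 + 2 + 21 + 60 = 109; the blank must be 105 − 109 = -4.
Row 4 has 6 + 2 + 33 − 4 + 27 + 37 = 101; the blank must be 105 − 101 = 4.
Row 7 has 13 + 15 + 1 + 60 − 3 + 13 = 99; the blank must be 105 − 99 = 6.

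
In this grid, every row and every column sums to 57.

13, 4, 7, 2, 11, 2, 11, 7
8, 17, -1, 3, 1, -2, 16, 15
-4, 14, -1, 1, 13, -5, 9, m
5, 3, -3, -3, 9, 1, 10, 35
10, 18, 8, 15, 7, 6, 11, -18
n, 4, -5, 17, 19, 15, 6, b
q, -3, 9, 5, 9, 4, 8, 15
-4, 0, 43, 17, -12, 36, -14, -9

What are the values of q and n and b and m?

q = 10, n = 19, b = -18, m = 30

Row 3 has -4 + 14 − 1 + 1 + 13 − 5 + 9 = 27; the blank must be 57 − 27 = 30.
Column 8 has 7 + 15 + 30 + 35 − 18 + 15 − 9 = 75; the blank must be 57 − 75 = -18.
Row 6 has 4 − 5 + 17 + 19 + 15 + 6 − 18 = 38; the blank must be 57 − 38 = 19.
Row 7 has -3 + 9 + 5 + 9 + 4 + 8 + 15 = 47; the blank must be 57 − 47 = 10.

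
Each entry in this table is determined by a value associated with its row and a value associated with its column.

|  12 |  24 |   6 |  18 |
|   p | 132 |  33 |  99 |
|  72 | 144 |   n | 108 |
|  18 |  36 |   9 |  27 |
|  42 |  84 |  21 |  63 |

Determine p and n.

Each row is a constant multiple of every other row — this is a multiplication table with the headers hidden.
Row 2 is 99/18 = 11/2 times row 1, so its entry in column 1 is 12 × 11/2 = 66.
Row 3 is 108/18 = 6/1 times row 1, so its entry in column 3 is 6 × 6/1 = 36.

p = 66, n = 36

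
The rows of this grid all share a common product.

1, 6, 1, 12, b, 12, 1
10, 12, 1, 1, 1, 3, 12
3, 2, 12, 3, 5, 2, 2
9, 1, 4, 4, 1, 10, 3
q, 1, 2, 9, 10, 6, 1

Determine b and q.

Rows 2 and 4 each multiply to 4320, so every row has product 4320.
Row 1: 1×6×1×12×12×1 = 864, so the missing entry is 4320 ÷ 864 = 5.
Row 5: 1×2×9×10×6×1 = 1080, so the missing entry is 4320 ÷ 1080 = 4.

b = 5, q = 4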